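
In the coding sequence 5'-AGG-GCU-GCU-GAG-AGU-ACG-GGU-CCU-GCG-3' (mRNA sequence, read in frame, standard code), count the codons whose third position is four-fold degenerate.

Codon 1 AGG (Arg): third position 2-fold.
Codon 2 GCU (Ala): third position 4-fold.
Codon 3 GCU (Ala): third position 4-fold.
Codon 4 GAG (Glu): third position 2-fold.
Codon 5 AGU (Ser): third position 2-fold.
Codon 6 ACG (Thr): third position 4-fold.
Codon 7 GGU (Gly): third position 4-fold.
Codon 8 CCU (Pro): third position 4-fold.
Codon 9 GCG (Ala): third position 4-fold.
Four-fold degenerate third positions: 6.

6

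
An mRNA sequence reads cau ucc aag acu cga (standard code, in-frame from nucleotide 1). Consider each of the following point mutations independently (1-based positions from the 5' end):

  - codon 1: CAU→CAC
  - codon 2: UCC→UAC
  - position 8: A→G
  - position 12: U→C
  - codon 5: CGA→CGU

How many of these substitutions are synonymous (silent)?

Codon 1: CAU (His) → CAC (His) — synonymous.
Codon 2: UCC (Ser) → UAC (Tyr) — missense.
Codon 3: AAG (Lys) → AGG (Arg) — missense.
Codon 4: ACU (Thr) → ACC (Thr) — synonymous.
Codon 5: CGA (Arg) → CGU (Arg) — synonymous.
Synonymous: 3 of 5.

3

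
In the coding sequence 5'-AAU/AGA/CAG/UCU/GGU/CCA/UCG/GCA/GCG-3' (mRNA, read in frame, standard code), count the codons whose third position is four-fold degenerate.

Codon 1 AAU (Asn): third position 2-fold.
Codon 2 AGA (Arg): third position 2-fold.
Codon 3 CAG (Gln): third position 2-fold.
Codon 4 UCU (Ser): third position 4-fold.
Codon 5 GGU (Gly): third position 4-fold.
Codon 6 CCA (Pro): third position 4-fold.
Codon 7 UCG (Ser): third position 4-fold.
Codon 8 GCA (Ala): third position 4-fold.
Codon 9 GCG (Ala): third position 4-fold.
Four-fold degenerate third positions: 6.

6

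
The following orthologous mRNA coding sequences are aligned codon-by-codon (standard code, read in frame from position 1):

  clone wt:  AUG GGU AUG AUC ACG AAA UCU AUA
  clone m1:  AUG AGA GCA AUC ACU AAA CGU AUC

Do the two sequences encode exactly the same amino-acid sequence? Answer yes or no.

no

Codon 1: AUG Met / AUG Met — identical.
Codon 2: GGU Gly / AGA Arg — nonsynonymous.
Codon 3: AUG Met / GCA Ala — nonsynonymous.
Codon 4: AUC Ile / AUC Ile — identical.
Codon 5: ACG Thr / ACU Thr — synonymous.
Codon 6: AAA Lys / AAA Lys — identical.
Codon 7: UCU Ser / CGU Arg — nonsynonymous.
Codon 8: AUA Ile / AUC Ile — synonymous.
Nonsynonymous differences: 3 → different protein.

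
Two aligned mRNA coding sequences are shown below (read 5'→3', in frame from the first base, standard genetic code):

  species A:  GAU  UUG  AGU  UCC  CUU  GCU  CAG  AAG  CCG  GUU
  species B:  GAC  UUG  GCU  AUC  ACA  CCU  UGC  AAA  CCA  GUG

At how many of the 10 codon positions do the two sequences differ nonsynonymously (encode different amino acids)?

5

Codon 1: GAU Asp / GAC Asp — synonymous.
Codon 2: UUG Leu / UUG Leu — identical.
Codon 3: AGU Ser / GCU Ala — nonsynonymous.
Codon 4: UCC Ser / AUC Ile — nonsynonymous.
Codon 5: CUU Leu / ACA Thr — nonsynonymous.
Codon 6: GCU Ala / CCU Pro — nonsynonymous.
Codon 7: CAG Gln / UGC Cys — nonsynonymous.
Codon 8: AAG Lys / AAA Lys — synonymous.
Codon 9: CCG Pro / CCA Pro — synonymous.
Codon 10: GUU Val / GUG Val — synonymous.
Nonsynonymous differences: 5.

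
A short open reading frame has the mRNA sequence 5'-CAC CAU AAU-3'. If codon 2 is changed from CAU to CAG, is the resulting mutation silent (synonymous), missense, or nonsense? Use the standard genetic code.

missense

Position 6 falls in codon 2: CAU → His.
After the substitution the codon is CAG → Gln.
His ≠ Gln, so this is a missense mutation.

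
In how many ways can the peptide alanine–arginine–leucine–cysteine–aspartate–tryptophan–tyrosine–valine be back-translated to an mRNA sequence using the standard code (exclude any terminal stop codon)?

4608

Ala: 4 codons.
Arg: 6 codons.
Leu: 6 codons.
Cys: 2 codons.
Asp: 2 codons.
Trp: 1 codon.
Tyr: 2 codons.
Val: 4 codons.
4 × 6 × 6 × 2 × 2 × 1 × 2 × 4 = 4608.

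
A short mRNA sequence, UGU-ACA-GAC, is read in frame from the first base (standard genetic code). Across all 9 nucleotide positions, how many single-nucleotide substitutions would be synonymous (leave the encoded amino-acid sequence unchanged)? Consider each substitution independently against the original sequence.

5

Codon 1 (UGU, Cys): 1 synonymous substitution.
Codon 2 (ACA, Thr): 3 synonymous substitutions.
Codon 3 (GAC, Asp): 1 synonymous substitution.
Total: 1 + 3 + 1 = 5.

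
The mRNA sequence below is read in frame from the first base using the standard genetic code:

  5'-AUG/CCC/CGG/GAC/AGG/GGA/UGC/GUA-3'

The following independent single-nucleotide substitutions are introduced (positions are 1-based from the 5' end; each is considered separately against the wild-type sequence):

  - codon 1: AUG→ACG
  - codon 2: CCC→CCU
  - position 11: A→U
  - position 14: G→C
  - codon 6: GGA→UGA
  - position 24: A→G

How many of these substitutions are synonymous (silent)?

Codon 1: AUG (Met) → ACG (Thr) — missense.
Codon 2: CCC (Pro) → CCU (Pro) — synonymous.
Codon 4: GAC (Asp) → GUC (Val) — missense.
Codon 5: AGG (Arg) → ACG (Thr) — missense.
Codon 6: GGA (Gly) → UGA (Stop) — nonsense.
Codon 8: GUA (Val) → GUG (Val) — synonymous.
Synonymous: 2 of 6.

2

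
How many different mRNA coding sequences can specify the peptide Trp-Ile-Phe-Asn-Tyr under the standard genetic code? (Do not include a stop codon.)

24

Trp: 1 codon.
Ile: 3 codons.
Phe: 2 codons.
Asn: 2 codons.
Tyr: 2 codons.
1 × 3 × 2 × 2 × 2 = 24.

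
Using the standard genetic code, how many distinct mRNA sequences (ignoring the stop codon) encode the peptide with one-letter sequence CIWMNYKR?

288

Cys: 2 codons.
Ile: 3 codons.
Trp: 1 codon.
Met: 1 codon.
Asn: 2 codons.
Tyr: 2 codons.
Lys: 2 codons.
Arg: 6 codons.
2 × 3 × 1 × 1 × 2 × 2 × 2 × 6 = 288.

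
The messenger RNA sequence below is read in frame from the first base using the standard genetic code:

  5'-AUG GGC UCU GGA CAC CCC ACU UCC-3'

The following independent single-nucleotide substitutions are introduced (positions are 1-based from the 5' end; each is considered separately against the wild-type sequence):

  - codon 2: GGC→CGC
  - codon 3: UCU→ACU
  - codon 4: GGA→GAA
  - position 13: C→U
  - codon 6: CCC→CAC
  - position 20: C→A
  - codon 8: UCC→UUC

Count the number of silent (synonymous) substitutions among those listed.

Codon 2: GGC (Gly) → CGC (Arg) — missense.
Codon 3: UCU (Ser) → ACU (Thr) — missense.
Codon 4: GGA (Gly) → GAA (Glu) — missense.
Codon 5: CAC (His) → UAC (Tyr) — missense.
Codon 6: CCC (Pro) → CAC (His) — missense.
Codon 7: ACU (Thr) → AAU (Asn) — missense.
Codon 8: UCC (Ser) → UUC (Phe) — missense.
Synonymous: 0 of 7.

0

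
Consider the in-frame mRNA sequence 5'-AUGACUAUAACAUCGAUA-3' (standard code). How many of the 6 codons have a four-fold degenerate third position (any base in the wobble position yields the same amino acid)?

Codon 1 AUG (Met): third position 1-fold.
Codon 2 ACU (Thr): third position 4-fold.
Codon 3 AUA (Ile): third position 3-fold.
Codon 4 ACA (Thr): third position 4-fold.
Codon 5 UCG (Ser): third position 4-fold.
Codon 6 AUA (Ile): third position 3-fold.
Four-fold degenerate third positions: 3.

3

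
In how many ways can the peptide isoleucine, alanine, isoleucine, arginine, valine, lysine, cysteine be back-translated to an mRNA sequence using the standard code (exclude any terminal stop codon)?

3456

Ile: 3 codons.
Ala: 4 codons.
Ile: 3 codons.
Arg: 6 codons.
Val: 4 codons.
Lys: 2 codons.
Cys: 2 codons.
3 × 4 × 3 × 6 × 4 × 2 × 2 = 3456.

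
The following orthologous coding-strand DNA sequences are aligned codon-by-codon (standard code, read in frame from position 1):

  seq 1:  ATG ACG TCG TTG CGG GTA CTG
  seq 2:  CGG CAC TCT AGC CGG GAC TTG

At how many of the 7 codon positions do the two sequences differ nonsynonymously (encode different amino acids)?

Codon 1: ATG Met / CGG Arg — nonsynonymous.
Codon 2: ACG Thr / CAC His — nonsynonymous.
Codon 3: TCG Ser / TCT Ser — synonymous.
Codon 4: TTG Leu / AGC Ser — nonsynonymous.
Codon 5: CGG Arg / CGG Arg — identical.
Codon 6: GTA Val / GAC Asp — nonsynonymous.
Codon 7: CTG Leu / TTG Leu — synonymous.
Nonsynonymous differences: 4.

4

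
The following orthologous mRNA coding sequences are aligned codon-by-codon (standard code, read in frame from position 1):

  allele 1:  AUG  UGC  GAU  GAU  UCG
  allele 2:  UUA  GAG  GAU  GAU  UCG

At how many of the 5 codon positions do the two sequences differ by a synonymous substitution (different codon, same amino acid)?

Codon 1: AUG Met / UUA Leu — nonsynonymous.
Codon 2: UGC Cys / GAG Glu — nonsynonymous.
Codon 3: GAU Asp / GAU Asp — identical.
Codon 4: GAU Asp / GAU Asp — identical.
Codon 5: UCG Ser / UCG Ser — identical.
Synonymous differences: 0.

0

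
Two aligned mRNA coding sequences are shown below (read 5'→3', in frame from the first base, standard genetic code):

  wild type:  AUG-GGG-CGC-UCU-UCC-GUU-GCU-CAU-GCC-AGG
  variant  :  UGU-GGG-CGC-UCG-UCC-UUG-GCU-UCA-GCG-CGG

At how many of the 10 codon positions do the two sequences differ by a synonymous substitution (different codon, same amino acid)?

Codon 1: AUG Met / UGU Cys — nonsynonymous.
Codon 2: GGG Gly / GGG Gly — identical.
Codon 3: CGC Arg / CGC Arg — identical.
Codon 4: UCU Ser / UCG Ser — synonymous.
Codon 5: UCC Ser / UCC Ser — identical.
Codon 6: GUU Val / UUG Leu — nonsynonymous.
Codon 7: GCU Ala / GCU Ala — identical.
Codon 8: CAU His / UCA Ser — nonsynonymous.
Codon 9: GCC Ala / GCG Ala — synonymous.
Codon 10: AGG Arg / CGG Arg — synonymous.
Synonymous differences: 3.

3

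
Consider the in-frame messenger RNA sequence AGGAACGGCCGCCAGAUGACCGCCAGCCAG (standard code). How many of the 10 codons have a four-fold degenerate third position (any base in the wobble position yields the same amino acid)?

4

Codon 1 AGG (Arg): third position 2-fold.
Codon 2 AAC (Asn): third position 2-fold.
Codon 3 GGC (Gly): third position 4-fold.
Codon 4 CGC (Arg): third position 4-fold.
Codon 5 CAG (Gln): third position 2-fold.
Codon 6 AUG (Met): third position 1-fold.
Codon 7 ACC (Thr): third position 4-fold.
Codon 8 GCC (Ala): third position 4-fold.
Codon 9 AGC (Ser): third position 2-fold.
Codon 10 CAG (Gln): third position 2-fold.
Four-fold degenerate third positions: 4.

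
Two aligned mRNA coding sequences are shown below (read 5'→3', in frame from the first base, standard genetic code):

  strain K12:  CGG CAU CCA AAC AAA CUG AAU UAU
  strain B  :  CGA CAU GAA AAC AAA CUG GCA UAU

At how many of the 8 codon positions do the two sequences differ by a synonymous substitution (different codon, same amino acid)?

Codon 1: CGG Arg / CGA Arg — synonymous.
Codon 2: CAU His / CAU His — identical.
Codon 3: CCA Pro / GAA Glu — nonsynonymous.
Codon 4: AAC Asn / AAC Asn — identical.
Codon 5: AAA Lys / AAA Lys — identical.
Codon 6: CUG Leu / CUG Leu — identical.
Codon 7: AAU Asn / GCA Ala — nonsynonymous.
Codon 8: UAU Tyr / UAU Tyr — identical.
Synonymous differences: 1.

1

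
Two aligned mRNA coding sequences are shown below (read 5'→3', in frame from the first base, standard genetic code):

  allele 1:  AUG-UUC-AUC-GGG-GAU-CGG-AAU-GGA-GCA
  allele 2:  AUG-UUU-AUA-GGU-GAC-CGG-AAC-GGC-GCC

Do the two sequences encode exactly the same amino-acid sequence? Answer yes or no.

Codon 1: AUG Met / AUG Met — identical.
Codon 2: UUC Phe / UUU Phe — synonymous.
Codon 3: AUC Ile / AUA Ile — synonymous.
Codon 4: GGG Gly / GGU Gly — synonymous.
Codon 5: GAU Asp / GAC Asp — synonymous.
Codon 6: CGG Arg / CGG Arg — identical.
Codon 7: AAU Asn / AAC Asn — synonymous.
Codon 8: GGA Gly / GGC Gly — synonymous.
Codon 9: GCA Ala / GCC Ala — synonymous.
Nonsynonymous differences: 0 → same protein.

yes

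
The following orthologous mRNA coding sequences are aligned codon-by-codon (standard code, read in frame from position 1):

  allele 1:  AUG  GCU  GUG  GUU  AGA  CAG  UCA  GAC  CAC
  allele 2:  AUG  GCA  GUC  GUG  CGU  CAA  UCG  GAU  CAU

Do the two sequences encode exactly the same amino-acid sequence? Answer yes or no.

yes

Codon 1: AUG Met / AUG Met — identical.
Codon 2: GCU Ala / GCA Ala — synonymous.
Codon 3: GUG Val / GUC Val — synonymous.
Codon 4: GUU Val / GUG Val — synonymous.
Codon 5: AGA Arg / CGU Arg — synonymous.
Codon 6: CAG Gln / CAA Gln — synonymous.
Codon 7: UCA Ser / UCG Ser — synonymous.
Codon 8: GAC Asp / GAU Asp — synonymous.
Codon 9: CAC His / CAU His — synonymous.
Nonsynonymous differences: 0 → same protein.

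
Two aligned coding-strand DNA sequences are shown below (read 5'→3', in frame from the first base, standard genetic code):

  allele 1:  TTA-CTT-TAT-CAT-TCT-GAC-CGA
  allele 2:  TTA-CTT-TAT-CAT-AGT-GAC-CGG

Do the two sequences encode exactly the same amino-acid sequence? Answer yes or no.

Codon 1: TTA Leu / TTA Leu — identical.
Codon 2: CTT Leu / CTT Leu — identical.
Codon 3: TAT Tyr / TAT Tyr — identical.
Codon 4: CAT His / CAT His — identical.
Codon 5: TCT Ser / AGT Ser — synonymous.
Codon 6: GAC Asp / GAC Asp — identical.
Codon 7: CGA Arg / CGG Arg — synonymous.
Nonsynonymous differences: 0 → same protein.

yes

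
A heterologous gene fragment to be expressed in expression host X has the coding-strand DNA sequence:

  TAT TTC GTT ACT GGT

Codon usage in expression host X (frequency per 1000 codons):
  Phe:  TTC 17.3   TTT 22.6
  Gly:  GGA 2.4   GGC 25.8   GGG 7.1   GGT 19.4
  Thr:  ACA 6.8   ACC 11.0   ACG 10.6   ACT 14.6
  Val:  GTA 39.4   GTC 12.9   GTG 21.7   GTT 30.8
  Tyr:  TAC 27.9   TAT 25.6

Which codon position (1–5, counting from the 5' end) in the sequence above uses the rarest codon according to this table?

Codon 1 TAT (Tyr): 25.6 per 1000.
Codon 2 TTC (Phe): 17.3 per 1000.
Codon 3 GTT (Val): 30.8 per 1000.
Codon 4 ACT (Thr): 14.6 per 1000.
Codon 5 GGT (Gly): 19.4 per 1000.
Lowest frequency is 14.6 at codon 4.

4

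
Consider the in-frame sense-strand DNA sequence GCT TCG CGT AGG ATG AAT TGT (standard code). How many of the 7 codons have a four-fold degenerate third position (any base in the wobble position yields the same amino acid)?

3

Codon 1 GCT (Ala): third position 4-fold.
Codon 2 TCG (Ser): third position 4-fold.
Codon 3 CGT (Arg): third position 4-fold.
Codon 4 AGG (Arg): third position 2-fold.
Codon 5 ATG (Met): third position 1-fold.
Codon 6 AAT (Asn): third position 2-fold.
Codon 7 TGT (Cys): third position 2-fold.
Four-fold degenerate third positions: 3.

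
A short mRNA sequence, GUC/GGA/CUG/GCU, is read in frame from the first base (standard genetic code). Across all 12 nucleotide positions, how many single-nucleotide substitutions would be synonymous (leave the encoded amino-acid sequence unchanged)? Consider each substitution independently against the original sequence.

13

Codon 1 (GUC, Val): 3 synonymous substitutions.
Codon 2 (GGA, Gly): 3 synonymous substitutions.
Codon 3 (CUG, Leu): 4 synonymous substitutions.
Codon 4 (GCU, Ala): 3 synonymous substitutions.
Total: 3 + 3 + 4 + 3 = 13.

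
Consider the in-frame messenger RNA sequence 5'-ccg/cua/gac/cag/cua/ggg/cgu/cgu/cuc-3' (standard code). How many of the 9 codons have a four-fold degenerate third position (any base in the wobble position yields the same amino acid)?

Codon 1 CCG (Pro): third position 4-fold.
Codon 2 CUA (Leu): third position 4-fold.
Codon 3 GAC (Asp): third position 2-fold.
Codon 4 CAG (Gln): third position 2-fold.
Codon 5 CUA (Leu): third position 4-fold.
Codon 6 GGG (Gly): third position 4-fold.
Codon 7 CGU (Arg): third position 4-fold.
Codon 8 CGU (Arg): third position 4-fold.
Codon 9 CUC (Leu): third position 4-fold.
Four-fold degenerate third positions: 7.

7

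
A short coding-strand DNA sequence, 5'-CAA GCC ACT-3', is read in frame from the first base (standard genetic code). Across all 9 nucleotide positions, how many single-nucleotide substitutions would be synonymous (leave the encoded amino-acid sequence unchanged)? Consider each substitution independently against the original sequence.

7

Codon 1 (CAA, Gln): 1 synonymous substitution.
Codon 2 (GCC, Ala): 3 synonymous substitutions.
Codon 3 (ACT, Thr): 3 synonymous substitutions.
Total: 1 + 3 + 3 = 7.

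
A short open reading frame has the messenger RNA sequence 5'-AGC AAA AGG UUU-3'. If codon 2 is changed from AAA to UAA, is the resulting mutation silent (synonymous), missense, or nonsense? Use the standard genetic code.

Position 4 falls in codon 2: AAA → Lys.
After the substitution the codon is UAA → Stop.
The new codon is a stop codon, so this is a nonsense mutation.

nonsense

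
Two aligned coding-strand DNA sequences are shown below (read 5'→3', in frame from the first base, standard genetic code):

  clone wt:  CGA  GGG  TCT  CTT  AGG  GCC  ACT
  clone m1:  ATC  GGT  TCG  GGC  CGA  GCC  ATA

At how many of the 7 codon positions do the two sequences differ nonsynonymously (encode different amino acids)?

Codon 1: CGA Arg / ATC Ile — nonsynonymous.
Codon 2: GGG Gly / GGT Gly — synonymous.
Codon 3: TCT Ser / TCG Ser — synonymous.
Codon 4: CTT Leu / GGC Gly — nonsynonymous.
Codon 5: AGG Arg / CGA Arg — synonymous.
Codon 6: GCC Ala / GCC Ala — identical.
Codon 7: ACT Thr / ATA Ile — nonsynonymous.
Nonsynonymous differences: 3.

3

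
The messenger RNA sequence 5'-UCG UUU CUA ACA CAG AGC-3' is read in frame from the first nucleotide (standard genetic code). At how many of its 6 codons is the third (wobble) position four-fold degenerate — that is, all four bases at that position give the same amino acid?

3

Codon 1 UCG (Ser): third position 4-fold.
Codon 2 UUU (Phe): third position 2-fold.
Codon 3 CUA (Leu): third position 4-fold.
Codon 4 ACA (Thr): third position 4-fold.
Codon 5 CAG (Gln): third position 2-fold.
Codon 6 AGC (Ser): third position 2-fold.
Four-fold degenerate third positions: 3.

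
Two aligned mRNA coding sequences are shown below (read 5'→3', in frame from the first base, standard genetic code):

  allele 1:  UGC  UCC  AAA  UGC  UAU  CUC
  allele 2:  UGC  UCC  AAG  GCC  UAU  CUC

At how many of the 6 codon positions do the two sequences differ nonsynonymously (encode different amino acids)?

Codon 1: UGC Cys / UGC Cys — identical.
Codon 2: UCC Ser / UCC Ser — identical.
Codon 3: AAA Lys / AAG Lys — synonymous.
Codon 4: UGC Cys / GCC Ala — nonsynonymous.
Codon 5: UAU Tyr / UAU Tyr — identical.
Codon 6: CUC Leu / CUC Leu — identical.
Nonsynonymous differences: 1.

1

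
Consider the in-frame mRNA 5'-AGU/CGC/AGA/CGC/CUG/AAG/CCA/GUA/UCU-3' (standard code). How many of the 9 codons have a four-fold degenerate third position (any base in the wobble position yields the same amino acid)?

Codon 1 AGU (Ser): third position 2-fold.
Codon 2 CGC (Arg): third position 4-fold.
Codon 3 AGA (Arg): third position 2-fold.
Codon 4 CGC (Arg): third position 4-fold.
Codon 5 CUG (Leu): third position 4-fold.
Codon 6 AAG (Lys): third position 2-fold.
Codon 7 CCA (Pro): third position 4-fold.
Codon 8 GUA (Val): third position 4-fold.
Codon 9 UCU (Ser): third position 4-fold.
Four-fold degenerate third positions: 6.

6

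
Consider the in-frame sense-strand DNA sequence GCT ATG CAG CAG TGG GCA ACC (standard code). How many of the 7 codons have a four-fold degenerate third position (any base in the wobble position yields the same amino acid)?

3

Codon 1 GCT (Ala): third position 4-fold.
Codon 2 ATG (Met): third position 1-fold.
Codon 3 CAG (Gln): third position 2-fold.
Codon 4 CAG (Gln): third position 2-fold.
Codon 5 TGG (Trp): third position 1-fold.
Codon 6 GCA (Ala): third position 4-fold.
Codon 7 ACC (Thr): third position 4-fold.
Four-fold degenerate third positions: 3.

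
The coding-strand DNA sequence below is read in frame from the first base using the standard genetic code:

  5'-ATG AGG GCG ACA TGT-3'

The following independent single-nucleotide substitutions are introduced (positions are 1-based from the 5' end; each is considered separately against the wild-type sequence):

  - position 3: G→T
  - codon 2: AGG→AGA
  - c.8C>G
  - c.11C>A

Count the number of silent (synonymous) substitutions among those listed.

Codon 1: ATG (Met) → ATT (Ile) — missense.
Codon 2: AGG (Arg) → AGA (Arg) — synonymous.
Codon 3: GCG (Ala) → GGG (Gly) — missense.
Codon 4: ACA (Thr) → AAA (Lys) — missense.
Synonymous: 1 of 4.

1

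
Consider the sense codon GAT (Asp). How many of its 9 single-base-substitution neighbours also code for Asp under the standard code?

1

Position 1: none → 0 synonymous.
Position 2: none → 0 synonymous.
Position 3: GAC → 1 synonymous.
Total: 0 + 0 + 1 = 1.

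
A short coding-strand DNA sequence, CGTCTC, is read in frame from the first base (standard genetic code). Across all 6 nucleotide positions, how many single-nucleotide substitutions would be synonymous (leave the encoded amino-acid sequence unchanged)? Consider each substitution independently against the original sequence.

6

Codon 1 (CGT, Arg): 3 synonymous substitutions.
Codon 2 (CTC, Leu): 3 synonymous substitutions.
Total: 3 + 3 = 6.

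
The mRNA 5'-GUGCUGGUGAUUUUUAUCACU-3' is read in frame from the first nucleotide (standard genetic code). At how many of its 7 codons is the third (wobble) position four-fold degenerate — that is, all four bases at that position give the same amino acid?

Codon 1 GUG (Val): third position 4-fold.
Codon 2 CUG (Leu): third position 4-fold.
Codon 3 GUG (Val): third position 4-fold.
Codon 4 AUU (Ile): third position 3-fold.
Codon 5 UUU (Phe): third position 2-fold.
Codon 6 AUC (Ile): third position 3-fold.
Codon 7 ACU (Thr): third position 4-fold.
Four-fold degenerate third positions: 4.

4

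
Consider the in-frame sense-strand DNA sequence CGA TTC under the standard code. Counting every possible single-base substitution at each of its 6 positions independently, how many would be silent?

5

Codon 1 (CGA, Arg): 4 synonymous substitutions.
Codon 2 (TTC, Phe): 1 synonymous substitution.
Total: 4 + 1 = 5.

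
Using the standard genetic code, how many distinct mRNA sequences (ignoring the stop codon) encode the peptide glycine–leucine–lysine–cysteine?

96

Gly: 4 codons.
Leu: 6 codons.
Lys: 2 codons.
Cys: 2 codons.
4 × 6 × 2 × 2 = 96.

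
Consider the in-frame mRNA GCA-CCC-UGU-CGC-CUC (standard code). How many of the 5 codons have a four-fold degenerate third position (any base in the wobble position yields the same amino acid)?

Codon 1 GCA (Ala): third position 4-fold.
Codon 2 CCC (Pro): third position 4-fold.
Codon 3 UGU (Cys): third position 2-fold.
Codon 4 CGC (Arg): third position 4-fold.
Codon 5 CUC (Leu): third position 4-fold.
Four-fold degenerate third positions: 4.

4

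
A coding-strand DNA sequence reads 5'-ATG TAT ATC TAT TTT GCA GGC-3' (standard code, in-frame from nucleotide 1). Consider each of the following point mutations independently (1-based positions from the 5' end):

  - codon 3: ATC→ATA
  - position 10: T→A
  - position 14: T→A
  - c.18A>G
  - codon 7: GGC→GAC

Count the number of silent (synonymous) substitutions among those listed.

Codon 3: ATC (Ile) → ATA (Ile) — synonymous.
Codon 4: TAT (Tyr) → AAT (Asn) — missense.
Codon 5: TTT (Phe) → TAT (Tyr) — missense.
Codon 6: GCA (Ala) → GCG (Ala) — synonymous.
Codon 7: GGC (Gly) → GAC (Asp) — missense.
Synonymous: 2 of 5.

2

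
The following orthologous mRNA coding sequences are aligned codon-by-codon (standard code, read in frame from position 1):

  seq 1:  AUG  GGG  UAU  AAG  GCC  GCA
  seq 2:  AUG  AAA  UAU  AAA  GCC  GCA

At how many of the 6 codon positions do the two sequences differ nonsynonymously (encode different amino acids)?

1

Codon 1: AUG Met / AUG Met — identical.
Codon 2: GGG Gly / AAA Lys — nonsynonymous.
Codon 3: UAU Tyr / UAU Tyr — identical.
Codon 4: AAG Lys / AAA Lys — synonymous.
Codon 5: GCC Ala / GCC Ala — identical.
Codon 6: GCA Ala / GCA Ala — identical.
Nonsynonymous differences: 1.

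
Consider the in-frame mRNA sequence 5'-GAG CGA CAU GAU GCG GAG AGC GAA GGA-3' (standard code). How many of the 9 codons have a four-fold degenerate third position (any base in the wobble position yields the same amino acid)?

3

Codon 1 GAG (Glu): third position 2-fold.
Codon 2 CGA (Arg): third position 4-fold.
Codon 3 CAU (His): third position 2-fold.
Codon 4 GAU (Asp): third position 2-fold.
Codon 5 GCG (Ala): third position 4-fold.
Codon 6 GAG (Glu): third position 2-fold.
Codon 7 AGC (Ser): third position 2-fold.
Codon 8 GAA (Glu): third position 2-fold.
Codon 9 GGA (Gly): third position 4-fold.
Four-fold degenerate third positions: 3.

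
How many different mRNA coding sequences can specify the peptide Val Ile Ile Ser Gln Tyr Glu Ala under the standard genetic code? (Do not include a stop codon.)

Val: 4 codons.
Ile: 3 codons.
Ile: 3 codons.
Ser: 6 codons.
Gln: 2 codons.
Tyr: 2 codons.
Glu: 2 codons.
Ala: 4 codons.
4 × 3 × 3 × 6 × 2 × 2 × 2 × 4 = 6912.

6912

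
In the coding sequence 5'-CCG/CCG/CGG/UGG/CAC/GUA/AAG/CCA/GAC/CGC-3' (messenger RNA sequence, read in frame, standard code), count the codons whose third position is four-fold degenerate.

6

Codon 1 CCG (Pro): third position 4-fold.
Codon 2 CCG (Pro): third position 4-fold.
Codon 3 CGG (Arg): third position 4-fold.
Codon 4 UGG (Trp): third position 1-fold.
Codon 5 CAC (His): third position 2-fold.
Codon 6 GUA (Val): third position 4-fold.
Codon 7 AAG (Lys): third position 2-fold.
Codon 8 CCA (Pro): third position 4-fold.
Codon 9 GAC (Asp): third position 2-fold.
Codon 10 CGC (Arg): third position 4-fold.
Four-fold degenerate third positions: 6.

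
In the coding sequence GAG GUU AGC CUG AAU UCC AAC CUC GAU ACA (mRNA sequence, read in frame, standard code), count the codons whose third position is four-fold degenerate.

5

Codon 1 GAG (Glu): third position 2-fold.
Codon 2 GUU (Val): third position 4-fold.
Codon 3 AGC (Ser): third position 2-fold.
Codon 4 CUG (Leu): third position 4-fold.
Codon 5 AAU (Asn): third position 2-fold.
Codon 6 UCC (Ser): third position 4-fold.
Codon 7 AAC (Asn): third position 2-fold.
Codon 8 CUC (Leu): third position 4-fold.
Codon 9 GAU (Asp): third position 2-fold.
Codon 10 ACA (Thr): third position 4-fold.
Four-fold degenerate third positions: 5.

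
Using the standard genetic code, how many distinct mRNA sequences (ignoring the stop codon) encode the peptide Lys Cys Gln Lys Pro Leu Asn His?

Lys: 2 codons.
Cys: 2 codons.
Gln: 2 codons.
Lys: 2 codons.
Pro: 4 codons.
Leu: 6 codons.
Asn: 2 codons.
His: 2 codons.
2 × 2 × 2 × 2 × 4 × 6 × 2 × 2 = 1536.

1536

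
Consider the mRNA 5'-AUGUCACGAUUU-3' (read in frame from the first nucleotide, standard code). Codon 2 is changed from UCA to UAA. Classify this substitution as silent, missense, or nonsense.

nonsense

Position 5 falls in codon 2: UCA → Ser.
After the substitution the codon is UAA → Stop.
The new codon is a stop codon, so this is a nonsense mutation.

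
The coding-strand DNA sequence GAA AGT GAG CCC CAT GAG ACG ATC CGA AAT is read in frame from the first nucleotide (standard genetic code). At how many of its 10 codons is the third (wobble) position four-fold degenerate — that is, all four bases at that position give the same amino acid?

3

Codon 1 GAA (Glu): third position 2-fold.
Codon 2 AGT (Ser): third position 2-fold.
Codon 3 GAG (Glu): third position 2-fold.
Codon 4 CCC (Pro): third position 4-fold.
Codon 5 CAT (His): third position 2-fold.
Codon 6 GAG (Glu): third position 2-fold.
Codon 7 ACG (Thr): third position 4-fold.
Codon 8 ATC (Ile): third position 3-fold.
Codon 9 CGA (Arg): third position 4-fold.
Codon 10 AAT (Asn): third position 2-fold.
Four-fold degenerate third positions: 3.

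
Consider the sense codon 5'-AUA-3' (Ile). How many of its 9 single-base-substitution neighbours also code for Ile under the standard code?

2

Position 1: none → 0 synonymous.
Position 2: none → 0 synonymous.
Position 3: AUU, AUC → 2 synonymous.
Total: 0 + 0 + 2 = 2.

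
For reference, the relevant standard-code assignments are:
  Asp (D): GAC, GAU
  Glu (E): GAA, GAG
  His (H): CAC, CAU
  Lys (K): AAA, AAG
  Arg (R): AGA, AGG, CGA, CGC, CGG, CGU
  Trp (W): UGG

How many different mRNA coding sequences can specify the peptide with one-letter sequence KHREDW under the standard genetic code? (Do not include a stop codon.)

Lys: 2 codons.
His: 2 codons.
Arg: 6 codons.
Glu: 2 codons.
Asp: 2 codons.
Trp: 1 codon.
2 × 2 × 6 × 2 × 2 × 1 = 96.

96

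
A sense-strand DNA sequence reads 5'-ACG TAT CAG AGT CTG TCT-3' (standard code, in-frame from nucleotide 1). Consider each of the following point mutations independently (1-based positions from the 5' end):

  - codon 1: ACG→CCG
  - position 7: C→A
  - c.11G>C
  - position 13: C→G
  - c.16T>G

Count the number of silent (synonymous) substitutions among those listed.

0

Codon 1: ACG (Thr) → CCG (Pro) — missense.
Codon 3: CAG (Gln) → AAG (Lys) — missense.
Codon 4: AGT (Ser) → ACT (Thr) — missense.
Codon 5: CTG (Leu) → GTG (Val) — missense.
Codon 6: TCT (Ser) → GCT (Ala) — missense.
Synonymous: 0 of 5.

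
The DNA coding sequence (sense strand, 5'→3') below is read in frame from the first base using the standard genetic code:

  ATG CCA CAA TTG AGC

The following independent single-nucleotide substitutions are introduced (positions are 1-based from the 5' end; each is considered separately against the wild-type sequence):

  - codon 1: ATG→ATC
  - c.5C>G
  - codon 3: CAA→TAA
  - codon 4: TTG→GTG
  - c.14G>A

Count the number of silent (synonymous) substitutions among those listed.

Codon 1: ATG (Met) → ATC (Ile) — missense.
Codon 2: CCA (Pro) → CGA (Arg) — missense.
Codon 3: CAA (Gln) → TAA (Stop) — nonsense.
Codon 4: TTG (Leu) → GTG (Val) — missense.
Codon 5: AGC (Ser) → AAC (Asn) — missense.
Synonymous: 0 of 5.

0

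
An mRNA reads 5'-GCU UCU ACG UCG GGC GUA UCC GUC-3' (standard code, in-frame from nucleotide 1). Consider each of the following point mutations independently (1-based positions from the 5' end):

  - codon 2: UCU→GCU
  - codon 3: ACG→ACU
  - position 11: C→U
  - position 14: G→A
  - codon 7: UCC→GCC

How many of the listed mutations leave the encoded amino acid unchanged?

1

Codon 2: UCU (Ser) → GCU (Ala) — missense.
Codon 3: ACG (Thr) → ACU (Thr) — synonymous.
Codon 4: UCG (Ser) → UUG (Leu) — missense.
Codon 5: GGC (Gly) → GAC (Asp) — missense.
Codon 7: UCC (Ser) → GCC (Ala) — missense.
Synonymous: 1 of 5.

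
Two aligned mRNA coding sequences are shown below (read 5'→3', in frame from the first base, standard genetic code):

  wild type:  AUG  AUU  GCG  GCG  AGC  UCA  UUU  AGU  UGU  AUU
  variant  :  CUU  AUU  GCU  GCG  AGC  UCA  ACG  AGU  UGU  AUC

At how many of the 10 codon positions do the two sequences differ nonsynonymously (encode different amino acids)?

Codon 1: AUG Met / CUU Leu — nonsynonymous.
Codon 2: AUU Ile / AUU Ile — identical.
Codon 3: GCG Ala / GCU Ala — synonymous.
Codon 4: GCG Ala / GCG Ala — identical.
Codon 5: AGC Ser / AGC Ser — identical.
Codon 6: UCA Ser / UCA Ser — identical.
Codon 7: UUU Phe / ACG Thr — nonsynonymous.
Codon 8: AGU Ser / AGU Ser — identical.
Codon 9: UGU Cys / UGU Cys — identical.
Codon 10: AUU Ile / AUC Ile — synonymous.
Nonsynonymous differences: 2.

2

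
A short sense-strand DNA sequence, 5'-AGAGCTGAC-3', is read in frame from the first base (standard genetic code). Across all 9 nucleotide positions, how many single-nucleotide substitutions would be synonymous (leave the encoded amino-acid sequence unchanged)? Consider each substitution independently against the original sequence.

6

Codon 1 (AGA, Arg): 2 synonymous substitutions.
Codon 2 (GCT, Ala): 3 synonymous substitutions.
Codon 3 (GAC, Asp): 1 synonymous substitution.
Total: 2 + 3 + 1 = 6.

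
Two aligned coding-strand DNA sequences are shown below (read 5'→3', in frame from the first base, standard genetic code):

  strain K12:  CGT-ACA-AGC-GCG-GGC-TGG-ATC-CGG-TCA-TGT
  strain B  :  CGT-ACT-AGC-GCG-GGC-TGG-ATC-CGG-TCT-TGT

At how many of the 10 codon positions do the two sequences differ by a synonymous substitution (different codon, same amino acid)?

2

Codon 1: CGT Arg / CGT Arg — identical.
Codon 2: ACA Thr / ACT Thr — synonymous.
Codon 3: AGC Ser / AGC Ser — identical.
Codon 4: GCG Ala / GCG Ala — identical.
Codon 5: GGC Gly / GGC Gly — identical.
Codon 6: TGG Trp / TGG Trp — identical.
Codon 7: ATC Ile / ATC Ile — identical.
Codon 8: CGG Arg / CGG Arg — identical.
Codon 9: TCA Ser / TCT Ser — synonymous.
Codon 10: TGT Cys / TGT Cys — identical.
Synonymous differences: 2.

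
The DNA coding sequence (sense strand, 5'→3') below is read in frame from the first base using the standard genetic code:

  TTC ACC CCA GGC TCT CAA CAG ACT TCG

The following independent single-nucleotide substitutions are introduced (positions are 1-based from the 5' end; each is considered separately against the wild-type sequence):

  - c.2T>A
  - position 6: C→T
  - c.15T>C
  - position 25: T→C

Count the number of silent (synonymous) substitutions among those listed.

2

Codon 1: TTC (Phe) → TAC (Tyr) — missense.
Codon 2: ACC (Thr) → ACT (Thr) — synonymous.
Codon 5: TCT (Ser) → TCC (Ser) — synonymous.
Codon 9: TCG (Ser) → CCG (Pro) — missense.
Synonymous: 2 of 4.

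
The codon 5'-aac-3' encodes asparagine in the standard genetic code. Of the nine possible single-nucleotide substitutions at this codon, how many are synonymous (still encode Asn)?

1

Position 1: none → 0 synonymous.
Position 2: none → 0 synonymous.
Position 3: AAT → 1 synonymous.
Total: 0 + 0 + 1 = 1.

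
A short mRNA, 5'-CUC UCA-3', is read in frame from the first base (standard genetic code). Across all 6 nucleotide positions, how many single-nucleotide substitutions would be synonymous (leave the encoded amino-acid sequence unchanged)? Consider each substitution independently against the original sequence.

Codon 1 (CUC, Leu): 3 synonymous substitutions.
Codon 2 (UCA, Ser): 3 synonymous substitutions.
Total: 3 + 3 = 6.

6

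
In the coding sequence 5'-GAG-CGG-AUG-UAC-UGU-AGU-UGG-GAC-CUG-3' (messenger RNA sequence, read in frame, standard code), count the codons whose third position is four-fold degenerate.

Codon 1 GAG (Glu): third position 2-fold.
Codon 2 CGG (Arg): third position 4-fold.
Codon 3 AUG (Met): third position 1-fold.
Codon 4 UAC (Tyr): third position 2-fold.
Codon 5 UGU (Cys): third position 2-fold.
Codon 6 AGU (Ser): third position 2-fold.
Codon 7 UGG (Trp): third position 1-fold.
Codon 8 GAC (Asp): third position 2-fold.
Codon 9 CUG (Leu): third position 4-fold.
Four-fold degenerate third positions: 2.

2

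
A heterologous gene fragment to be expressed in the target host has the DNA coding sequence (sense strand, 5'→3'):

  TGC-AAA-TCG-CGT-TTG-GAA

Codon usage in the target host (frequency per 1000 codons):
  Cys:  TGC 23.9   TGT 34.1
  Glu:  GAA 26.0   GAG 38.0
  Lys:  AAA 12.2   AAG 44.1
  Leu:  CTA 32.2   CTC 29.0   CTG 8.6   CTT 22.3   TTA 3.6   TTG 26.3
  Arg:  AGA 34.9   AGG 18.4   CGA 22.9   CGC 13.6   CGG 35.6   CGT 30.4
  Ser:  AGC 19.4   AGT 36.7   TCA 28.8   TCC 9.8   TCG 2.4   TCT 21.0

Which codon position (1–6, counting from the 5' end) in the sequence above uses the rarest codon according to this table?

Codon 1 TGC (Cys): 23.9 per 1000.
Codon 2 AAA (Lys): 12.2 per 1000.
Codon 3 TCG (Ser): 2.4 per 1000.
Codon 4 CGT (Arg): 30.4 per 1000.
Codon 5 TTG (Leu): 26.3 per 1000.
Codon 6 GAA (Glu): 26.0 per 1000.
Lowest frequency is 2.4 at codon 3.

3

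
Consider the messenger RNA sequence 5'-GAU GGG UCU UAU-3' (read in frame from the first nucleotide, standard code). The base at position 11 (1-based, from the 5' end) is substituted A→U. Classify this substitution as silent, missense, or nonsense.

missense

Position 11 falls in codon 4: UAU → Tyr.
After the substitution the codon is UUU → Phe.
Tyr ≠ Phe, so this is a missense mutation.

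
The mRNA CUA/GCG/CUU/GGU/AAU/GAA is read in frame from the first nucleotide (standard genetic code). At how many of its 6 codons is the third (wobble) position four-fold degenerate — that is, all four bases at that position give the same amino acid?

Codon 1 CUA (Leu): third position 4-fold.
Codon 2 GCG (Ala): third position 4-fold.
Codon 3 CUU (Leu): third position 4-fold.
Codon 4 GGU (Gly): third position 4-fold.
Codon 5 AAU (Asn): third position 2-fold.
Codon 6 GAA (Glu): third position 2-fold.
Four-fold degenerate third positions: 4.

4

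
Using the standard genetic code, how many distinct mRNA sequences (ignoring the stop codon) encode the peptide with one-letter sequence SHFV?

96

Ser: 6 codons.
His: 2 codons.
Phe: 2 codons.
Val: 4 codons.
6 × 2 × 2 × 4 = 96.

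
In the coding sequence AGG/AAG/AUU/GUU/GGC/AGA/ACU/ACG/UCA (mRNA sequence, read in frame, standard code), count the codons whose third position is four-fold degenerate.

5

Codon 1 AGG (Arg): third position 2-fold.
Codon 2 AAG (Lys): third position 2-fold.
Codon 3 AUU (Ile): third position 3-fold.
Codon 4 GUU (Val): third position 4-fold.
Codon 5 GGC (Gly): third position 4-fold.
Codon 6 AGA (Arg): third position 2-fold.
Codon 7 ACU (Thr): third position 4-fold.
Codon 8 ACG (Thr): third position 4-fold.
Codon 9 UCA (Ser): third position 4-fold.
Four-fold degenerate third positions: 5.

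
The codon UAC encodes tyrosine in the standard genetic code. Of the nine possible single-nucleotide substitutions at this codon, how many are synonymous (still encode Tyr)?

Position 1: none → 0 synonymous.
Position 2: none → 0 synonymous.
Position 3: UAU → 1 synonymous.
Total: 0 + 0 + 1 = 1.

1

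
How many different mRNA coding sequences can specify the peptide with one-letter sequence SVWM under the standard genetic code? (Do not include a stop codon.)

24

Ser: 6 codons.
Val: 4 codons.
Trp: 1 codon.
Met: 1 codon.
6 × 4 × 1 × 1 = 24.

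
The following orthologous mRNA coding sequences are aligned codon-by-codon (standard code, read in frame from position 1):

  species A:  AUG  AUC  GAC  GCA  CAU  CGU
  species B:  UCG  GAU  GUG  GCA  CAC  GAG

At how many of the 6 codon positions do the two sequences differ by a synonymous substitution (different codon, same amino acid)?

Codon 1: AUG Met / UCG Ser — nonsynonymous.
Codon 2: AUC Ile / GAU Asp — nonsynonymous.
Codon 3: GAC Asp / GUG Val — nonsynonymous.
Codon 4: GCA Ala / GCA Ala — identical.
Codon 5: CAU His / CAC His — synonymous.
Codon 6: CGU Arg / GAG Glu — nonsynonymous.
Synonymous differences: 1.

1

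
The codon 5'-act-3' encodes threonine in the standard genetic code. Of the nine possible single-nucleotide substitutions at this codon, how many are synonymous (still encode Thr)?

Position 1: none → 0 synonymous.
Position 2: none → 0 synonymous.
Position 3: ACC, ACA, ACG → 3 synonymous.
Total: 0 + 0 + 3 = 3.

3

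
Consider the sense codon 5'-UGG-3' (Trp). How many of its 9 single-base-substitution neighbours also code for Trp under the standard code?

Position 1: none → 0 synonymous.
Position 2: none → 0 synonymous.
Position 3: none → 0 synonymous.
Total: 0 + 0 + 0 = 0.

0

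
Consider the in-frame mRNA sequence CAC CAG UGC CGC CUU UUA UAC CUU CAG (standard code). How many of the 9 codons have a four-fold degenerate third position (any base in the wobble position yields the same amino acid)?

3

Codon 1 CAC (His): third position 2-fold.
Codon 2 CAG (Gln): third position 2-fold.
Codon 3 UGC (Cys): third position 2-fold.
Codon 4 CGC (Arg): third position 4-fold.
Codon 5 CUU (Leu): third position 4-fold.
Codon 6 UUA (Leu): third position 2-fold.
Codon 7 UAC (Tyr): third position 2-fold.
Codon 8 CUU (Leu): third position 4-fold.
Codon 9 CAG (Gln): third position 2-fold.
Four-fold degenerate third positions: 3.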